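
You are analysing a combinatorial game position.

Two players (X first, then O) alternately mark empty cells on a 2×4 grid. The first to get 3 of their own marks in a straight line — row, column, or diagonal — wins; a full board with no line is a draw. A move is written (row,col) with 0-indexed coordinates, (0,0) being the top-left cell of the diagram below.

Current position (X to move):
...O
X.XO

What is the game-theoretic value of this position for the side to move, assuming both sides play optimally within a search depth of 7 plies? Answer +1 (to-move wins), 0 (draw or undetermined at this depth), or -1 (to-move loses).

ply 1, X at ...O/X.XO | (0,0)=+0→X..O/X.XO; (0,1)=+0→.X.O/X.XO; (0,2)=+0→..XO/X.XO; (1,1)=+1→...O/XXXO*
ply 2: ...O/XXXO is terminal -1 (O); from ...O/X.XO depth 7

value(...O/X.XO, X) = +1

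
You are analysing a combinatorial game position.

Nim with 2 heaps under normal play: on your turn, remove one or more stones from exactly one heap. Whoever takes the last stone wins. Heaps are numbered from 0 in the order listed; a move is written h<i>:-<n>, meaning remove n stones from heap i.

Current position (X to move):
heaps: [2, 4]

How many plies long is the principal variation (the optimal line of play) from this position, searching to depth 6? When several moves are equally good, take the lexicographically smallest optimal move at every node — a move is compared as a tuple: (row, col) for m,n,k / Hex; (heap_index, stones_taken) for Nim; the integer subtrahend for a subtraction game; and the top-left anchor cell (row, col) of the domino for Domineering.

PV length from [(2,4)]: 5 plies

p1 X@[(2,4)]: h0:-1[(1,4)]-1 h0:-2[(0,4)]-1 h1:-1[(2,3)]-1 h1:-2[(2,2)]+1* h1:-3[(2,1)]-1 h1:-4[(2,0)]-1
p2 O@[(2,2)]: h0:-1[(1,2)]-1* h0:-2[(0,2)]-1 h1:-1[(2,1)]-1 h1:-2[(2,0)]-1
p3 X@[(1,2)]: h0:-1[(0,2)]-1 h1:-1[(1,1)]+1* h1:-2[(1,0)]-1
p4 O@[(1,1)]: h0:-1[(0,1)]-1* h1:-1[(1,0)]-1
p5 X@[(0,1)]: h1:-1[(0,0)]+1*
p6 O@[(0,0)] terminal -1; root [(2,4)] d6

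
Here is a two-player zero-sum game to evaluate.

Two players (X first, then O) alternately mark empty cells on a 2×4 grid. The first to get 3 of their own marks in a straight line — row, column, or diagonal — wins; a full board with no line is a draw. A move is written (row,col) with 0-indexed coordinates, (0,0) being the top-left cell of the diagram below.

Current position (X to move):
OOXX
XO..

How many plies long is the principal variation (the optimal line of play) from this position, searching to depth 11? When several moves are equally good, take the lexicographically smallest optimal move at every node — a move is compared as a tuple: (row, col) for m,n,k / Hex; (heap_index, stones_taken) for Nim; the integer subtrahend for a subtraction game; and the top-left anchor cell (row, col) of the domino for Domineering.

[OOXX/XO..] X move#1: (1,2):+0/OOXX/XOX.*, (1,3):+0/OOXX/XO.X
[OOXX/XOX.] O move#2: (1,3):+0/OOXX/XOXO*
[OOXX/XOXO] end (terminal +0, X#3); searched OOXX/XO.. to 11

PV length from [OOXX/XO..]: 2 plies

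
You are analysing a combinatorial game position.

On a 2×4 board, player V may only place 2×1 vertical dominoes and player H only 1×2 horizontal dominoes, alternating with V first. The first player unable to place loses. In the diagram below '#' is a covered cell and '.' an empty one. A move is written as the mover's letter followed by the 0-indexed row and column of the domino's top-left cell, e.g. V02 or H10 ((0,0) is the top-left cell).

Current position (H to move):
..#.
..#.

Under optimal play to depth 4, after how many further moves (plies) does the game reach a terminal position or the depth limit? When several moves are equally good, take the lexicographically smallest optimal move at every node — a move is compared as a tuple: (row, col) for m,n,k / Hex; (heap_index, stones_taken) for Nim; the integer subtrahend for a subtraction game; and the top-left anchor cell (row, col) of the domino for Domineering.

ply 1, H at ..#./..#. | H00=+1→###./..#.*; H10=+1→..#./###.
ply 2, V at ###./..#. | V03=-1→####/..##*
ply 3, H at ####/..## | H10=+1→####/####*
ply 4: ####/#### is terminal -1 (V); from ..#./..#. depth 4

PV length from [..#./..#.]: 3 plies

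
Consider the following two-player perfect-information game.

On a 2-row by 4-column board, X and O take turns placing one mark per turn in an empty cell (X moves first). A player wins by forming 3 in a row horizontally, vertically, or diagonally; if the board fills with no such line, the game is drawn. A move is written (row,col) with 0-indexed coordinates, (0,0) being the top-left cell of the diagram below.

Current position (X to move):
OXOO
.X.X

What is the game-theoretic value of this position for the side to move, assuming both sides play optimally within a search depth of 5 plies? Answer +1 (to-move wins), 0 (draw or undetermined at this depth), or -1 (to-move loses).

ply 1, X at OXOO/.X.X | (1,0)=+0→OXOO/XX.X; (1,2)=+1→OXOO/.XXX*
ply 2: OXOO/.XXX is terminal -1 (O); from OXOO/.X.X depth 5

value(OXOO/.X.X, X) = +1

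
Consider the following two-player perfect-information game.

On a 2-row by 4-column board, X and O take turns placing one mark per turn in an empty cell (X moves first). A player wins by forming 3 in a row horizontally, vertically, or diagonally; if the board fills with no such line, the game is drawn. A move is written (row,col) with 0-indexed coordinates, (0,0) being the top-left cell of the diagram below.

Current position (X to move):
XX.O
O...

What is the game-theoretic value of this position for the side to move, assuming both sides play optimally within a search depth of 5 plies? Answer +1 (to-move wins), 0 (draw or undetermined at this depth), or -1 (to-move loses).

value(XX.O/O..., X) = +1

[XX.O/O...] X move#1: (0,2):+1/XXXO/O...*, (1,1):+0/XX.O/OX.., (1,2):+0/XX.O/O.X., (1,3):+0/XX.O/O..X
[XXXO/O...] end (terminal -1, O#2); searched XX.O/O... to 5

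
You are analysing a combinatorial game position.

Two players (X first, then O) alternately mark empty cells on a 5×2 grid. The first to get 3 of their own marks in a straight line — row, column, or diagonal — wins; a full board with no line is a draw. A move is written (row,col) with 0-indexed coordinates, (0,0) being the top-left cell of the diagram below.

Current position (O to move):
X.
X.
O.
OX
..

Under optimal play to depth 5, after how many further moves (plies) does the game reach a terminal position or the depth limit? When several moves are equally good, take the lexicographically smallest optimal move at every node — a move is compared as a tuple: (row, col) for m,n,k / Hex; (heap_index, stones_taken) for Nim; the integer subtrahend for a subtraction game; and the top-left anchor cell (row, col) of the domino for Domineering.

p1 O@[X./X./O./OX/..]: (0,1)[XO/X./O./OX/..]+0 (1,1)[X./XO/O./OX/..]+0 (2,1)[X./X./OO/OX/..]+0 (4,0)[X./X./O./OX/O.]+1* (4,1)[X./X./O./OX/.O]+0
p2 X@[X./X./O./OX/O.] terminal -1; root [X./X./O./OX/..] d5

PV length from [X./X./O./OX/..]: 1 ply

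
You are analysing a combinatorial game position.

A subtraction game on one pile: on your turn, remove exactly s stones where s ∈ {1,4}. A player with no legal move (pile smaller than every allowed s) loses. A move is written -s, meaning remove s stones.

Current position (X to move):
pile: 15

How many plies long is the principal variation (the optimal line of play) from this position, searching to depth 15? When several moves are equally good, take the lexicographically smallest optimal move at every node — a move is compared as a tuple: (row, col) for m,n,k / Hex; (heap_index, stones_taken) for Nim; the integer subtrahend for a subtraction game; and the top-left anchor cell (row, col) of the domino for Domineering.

p1 X@[15]: -1[14]-1* -4[11]-1
p2 O@[14]: -1[13]-1 -4[10]+1*
p3 X@[10]: -1[9]-1* -4[6]-1
p4 O@[9]: -1[8]-1 -4[5]+1*
p5 X@[5]: -1[4]-1* -4[1]-1
p6 O@[4]: -1[3]-1 -4[0]+1*
p7 X@[0] terminal -1; root [15] d15

PV length from [15]: 6 plies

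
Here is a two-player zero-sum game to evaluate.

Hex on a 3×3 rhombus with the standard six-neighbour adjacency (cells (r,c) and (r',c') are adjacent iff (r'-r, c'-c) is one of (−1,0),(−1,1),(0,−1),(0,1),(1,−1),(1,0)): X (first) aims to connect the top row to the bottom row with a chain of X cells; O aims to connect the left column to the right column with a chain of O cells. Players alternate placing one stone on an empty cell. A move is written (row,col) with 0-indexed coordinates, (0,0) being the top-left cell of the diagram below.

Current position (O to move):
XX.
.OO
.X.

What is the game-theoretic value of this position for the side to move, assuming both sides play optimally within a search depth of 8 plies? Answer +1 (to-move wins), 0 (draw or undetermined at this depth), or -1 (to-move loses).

ply 1, O at XX./.OO/.X. | (0,2)=+1→XXO/.OO/.X.*; (1,0)=+1→XX./OOO/.X.; (2,0)=+1→XX./.OO/OX.; (2,2)=+1→XX./.OO/.XO
ply 2, X at XXO/.OO/.X. | (1,0)=-1→XXO/XOO/.X.*; (2,0)=-1→XXO/.OO/XX.; (2,2)=-1→XXO/.OO/.XX
ply 3, O at XXO/XOO/.X. | (2,0)=+1→XXO/XOO/OX.*; (2,2)=-1→XXO/XOO/.XO
ply 4: XXO/XOO/OX. is terminal -1 (X); from XX./.OO/.X. depth 8

value(XX./.OO/.X., O) = +1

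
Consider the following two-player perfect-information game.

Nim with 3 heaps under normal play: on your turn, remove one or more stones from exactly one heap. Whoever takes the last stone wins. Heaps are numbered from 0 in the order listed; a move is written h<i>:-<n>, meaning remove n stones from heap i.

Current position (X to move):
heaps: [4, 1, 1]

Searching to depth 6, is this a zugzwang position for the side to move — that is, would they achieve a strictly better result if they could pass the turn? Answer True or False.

ply 1, X at (4,1,1) | h0:-1=-1→(3,1,1); h0:-2=-1→(2,1,1); h0:-3=-1→(1,1,1); h0:-4=+1→(0,1,1)*; h1:-1=-1→(4,0,1); h2:-1=-1→(4,1,0)
ply 2, O at (0,1,1) | h1:-1=-1→(0,0,1)*; h2:-1=-1→(0,1,0)
ply 3, X at (0,0,1) | h2:-1=+1→(0,0,0)*
ply 4: (0,0,0) is terminal -1 (O); from (4,1,1) depth 6
pass branch (O moves first from the same position):
  | ply 1, O at (4,1,1) | h0:-1=-1→(3,1,1); h0:-2=-1→(2,1,1); h0:-3=-1→(1,1,1); h0:-4=+1→(0,1,1)*; h1:-1=-1→(4,0,1); h2:-1=-1→(4,1,0)
  | ply 2, X at (0,1,1) | h1:-1=-1→(0,0,1)*; h2:-1=-1→(0,1,0)
  | ply 3, O at (0,0,1) | h2:-1=+1→(0,0,0)*
  | ply 4: (0,0,0) is terminal -1 (X); from (4,1,1) depth 6
X moving scores +1; X passing scores -1

zugzwang((4,1,1), X) = False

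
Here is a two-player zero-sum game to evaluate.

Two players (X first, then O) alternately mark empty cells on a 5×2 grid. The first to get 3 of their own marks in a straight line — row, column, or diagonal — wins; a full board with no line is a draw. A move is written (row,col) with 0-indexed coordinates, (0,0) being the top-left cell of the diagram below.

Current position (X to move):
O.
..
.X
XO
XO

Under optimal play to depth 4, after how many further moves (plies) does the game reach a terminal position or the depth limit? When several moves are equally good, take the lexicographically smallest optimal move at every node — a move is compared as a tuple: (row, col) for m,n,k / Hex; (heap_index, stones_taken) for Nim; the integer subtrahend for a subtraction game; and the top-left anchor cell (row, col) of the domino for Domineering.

ply 1, X at O./../.X/XO/XO | (0,1)=+1→OX/../.X/XO/XO*; (1,0)=+0→O./X./.X/XO/XO; (1,1)=+1→O./.X/.X/XO/XO; (2,0)=+1→O./../XX/XO/XO
ply 2, O at OX/../.X/XO/XO | (1,0)=-1→OX/O./.X/XO/XO*; (1,1)=-1→OX/.O/.X/XO/XO; (2,0)=-1→OX/../OX/XO/XO
ply 3, X at OX/O./.X/XO/XO | (1,1)=+1→OX/OX/.X/XO/XO*; (2,0)=+1→OX/O./XX/XO/XO
ply 4: OX/OX/.X/XO/XO is terminal -1 (O); from O./../.X/XO/XO depth 4

PV length from [O./../.X/XO/XO]: 3 plies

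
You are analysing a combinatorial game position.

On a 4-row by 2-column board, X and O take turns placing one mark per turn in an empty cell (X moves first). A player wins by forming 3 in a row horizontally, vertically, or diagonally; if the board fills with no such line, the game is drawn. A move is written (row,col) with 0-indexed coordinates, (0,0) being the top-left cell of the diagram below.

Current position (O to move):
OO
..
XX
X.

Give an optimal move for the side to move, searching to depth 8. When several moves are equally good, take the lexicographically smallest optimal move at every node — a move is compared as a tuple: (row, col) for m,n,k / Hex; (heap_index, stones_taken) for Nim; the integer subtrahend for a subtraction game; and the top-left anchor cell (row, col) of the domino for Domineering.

O's best at [OO/../XX/X.]: (1,0)

[OO/../XX/X.] O move#1: (1,0):+0/OO/O./XX/X.*, (1,1):-1/OO/.O/XX/X., (3,1):-1/OO/../XX/XO
[OO/O./XX/X.] X move#2: (1,1):+0/OO/OX/XX/X.*, (3,1):+0/OO/O./XX/XX
[OO/OX/XX/X.] O move#3: (3,1):+0/OO/OX/XX/XO*
[OO/OX/XX/XO] end (terminal +0, X#4); searched OO/../XX/X. to 8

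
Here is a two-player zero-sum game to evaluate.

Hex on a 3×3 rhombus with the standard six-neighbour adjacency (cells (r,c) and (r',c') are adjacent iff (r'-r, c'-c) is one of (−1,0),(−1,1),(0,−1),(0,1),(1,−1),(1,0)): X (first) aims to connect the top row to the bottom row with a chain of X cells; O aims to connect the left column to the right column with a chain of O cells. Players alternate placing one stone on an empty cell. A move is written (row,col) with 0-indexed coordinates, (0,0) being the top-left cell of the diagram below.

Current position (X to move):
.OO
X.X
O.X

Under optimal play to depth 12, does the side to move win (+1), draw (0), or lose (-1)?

value(.OO/X.X/O.X, X) = -1

p1 X@[.OO/X.X/O.X]: (0,0)[XOO/X.X/O.X]-1* (1,1)[.OO/XXX/O.X]-1 (2,1)[.OO/X.X/OXX]-1
p2 O@[XOO/X.X/O.X]: (1,1)[XOO/XOX/O.X]+1* (2,1)[XOO/X.X/OOX]-1
p3 X@[XOO/XOX/O.X] terminal -1; root [.OO/X.X/O.X] d12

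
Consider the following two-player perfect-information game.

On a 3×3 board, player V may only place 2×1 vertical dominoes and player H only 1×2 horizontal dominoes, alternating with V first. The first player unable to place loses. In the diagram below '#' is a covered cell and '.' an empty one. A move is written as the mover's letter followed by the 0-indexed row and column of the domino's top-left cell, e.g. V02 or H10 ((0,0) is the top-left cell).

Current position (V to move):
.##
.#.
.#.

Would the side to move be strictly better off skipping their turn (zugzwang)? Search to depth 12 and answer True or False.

zugzwang(.##/.#./.#., V) = False

ply 1, V at .##/.#./.#. | V00=+1→###/##./.#.*; V10=+1→.##/##./##.; V12=+1→.##/.##/.##
ply 2: ###/##./.#. is terminal -1 (H); from .##/.#./.#. depth 12
if V skipped the turn, H would face:
~ ply 1: .##/.#./.#. is terminal -1 (H); from .##/.#./.#. depth 12
compare (V): move=+1 vs pass=+1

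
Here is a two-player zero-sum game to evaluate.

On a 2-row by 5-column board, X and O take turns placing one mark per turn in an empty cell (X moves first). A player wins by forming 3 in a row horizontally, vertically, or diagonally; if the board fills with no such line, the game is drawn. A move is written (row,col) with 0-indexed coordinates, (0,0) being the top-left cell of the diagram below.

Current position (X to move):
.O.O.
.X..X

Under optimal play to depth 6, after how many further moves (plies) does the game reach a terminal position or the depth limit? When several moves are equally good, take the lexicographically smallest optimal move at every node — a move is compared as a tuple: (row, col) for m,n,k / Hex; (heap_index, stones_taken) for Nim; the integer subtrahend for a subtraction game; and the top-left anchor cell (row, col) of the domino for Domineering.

PV length from [.O.O./.X..X]: 6 plies

[.O.O./.X..X] X move#1: (0,0):-1/XO.O./.X..X, (0,2):+0/.OXO./.X..X*, (0,4):-1/.O.OX/.X..X, (1,0):-1/.O.O./XX..X, (1,2):-1/.O.O./.XX.X, (1,3):-1/.O.O./.X.XX
[.OXO./.X..X] O move#2: (0,0):-1/OOXO./.X..X, (0,4):-1/.OXOO/.X..X, (1,0):+0/.OXO./OX..X*, (1,2):+0/.OXO./.XO.X, (1,3):+0/.OXO./.X.OX
[.OXO./OX..X] X move#3: (0,0):+0/XOXO./OX..X*, (0,4):+0/.OXOX/OX..X, (1,2):+0/.OXO./OXX.X, (1,3):+0/.OXO./OX.XX
[XOXO./OX..X] O move#4: (0,4):+0/XOXOO/OX..X*, (1,2):+0/XOXO./OXO.X, (1,3):+0/XOXO./OX.OX
[XOXOO/OX..X] X move#5: (1,2):+0/XOXOO/OXX.X*, (1,3):+0/XOXOO/OX.XX
[XOXOO/OXX.X] O move#6: (1,3):+0/XOXOO/OXXOX*
[XOXOO/OXXOX] end (terminal +0, X#7); searched .O.O./.X..X to 6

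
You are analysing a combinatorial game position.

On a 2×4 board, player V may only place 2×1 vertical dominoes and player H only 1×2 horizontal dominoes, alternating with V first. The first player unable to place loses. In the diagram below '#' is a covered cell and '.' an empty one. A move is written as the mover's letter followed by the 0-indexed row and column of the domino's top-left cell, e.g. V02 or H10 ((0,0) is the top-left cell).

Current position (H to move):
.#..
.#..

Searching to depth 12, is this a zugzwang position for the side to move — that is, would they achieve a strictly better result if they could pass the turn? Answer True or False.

zugzwang(.#../.#.., H) = False

p1 H@[.#../.#..]: H02[.###/.#..]+1* H12[.#../.###]+1
p2 V@[.###/.#..]: V00[####/##..]-1*
p3 H@[####/##..]: H12[####/####]+1*
p4 V@[####/####] terminal -1; root [.#../.#..] d12
if H skipped the turn, V would face:
~ p1 V@[.#../.#..]: V00[##../##..]-1 V02[.##./.##.]+1* V03[.#.#/.#.#]+1
~ p2 H@[.##./.##.] terminal -1; root [.#../.#..] d12
compare (H): move=+1 vs pass=-1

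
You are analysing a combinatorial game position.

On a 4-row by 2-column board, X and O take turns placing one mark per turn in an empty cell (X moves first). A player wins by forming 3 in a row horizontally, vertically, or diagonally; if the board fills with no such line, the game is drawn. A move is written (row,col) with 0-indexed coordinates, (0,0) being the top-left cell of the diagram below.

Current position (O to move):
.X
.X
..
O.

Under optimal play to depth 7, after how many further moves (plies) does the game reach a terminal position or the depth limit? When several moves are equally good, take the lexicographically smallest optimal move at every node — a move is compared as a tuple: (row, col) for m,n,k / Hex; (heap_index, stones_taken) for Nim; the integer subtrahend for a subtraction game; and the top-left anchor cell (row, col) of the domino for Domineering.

ply 1, O at .X/.X/../O. | (0,0)=-1→OX/.X/../O.; (1,0)=-1→.X/OX/../O.; (2,0)=-1→.X/.X/O./O.; (2,1)=+0→.X/.X/.O/O.*; (3,1)=-1→.X/.X/../OO
ply 2, X at .X/.X/.O/O. | (0,0)=+0→XX/.X/.O/O.*; (1,0)=+0→.X/XX/.O/O.; (2,0)=+0→.X/.X/XO/O.; (3,1)=+0→.X/.X/.O/OX
ply 3, O at XX/.X/.O/O. | (1,0)=+0→XX/OX/.O/O.*; (2,0)=+0→XX/.X/OO/O.; (3,1)=+0→XX/.X/.O/OO
ply 4, X at XX/OX/.O/O. | (2,0)=+0→XX/OX/XO/O.*; (3,1)=-1→XX/OX/.O/OX
ply 5, O at XX/OX/XO/O. | (3,1)=+0→XX/OX/XO/OO*
ply 6: XX/OX/XO/OO is terminal +0 (X); from .X/.X/../O. depth 7

PV length from [.X/.X/../O.]: 5 plies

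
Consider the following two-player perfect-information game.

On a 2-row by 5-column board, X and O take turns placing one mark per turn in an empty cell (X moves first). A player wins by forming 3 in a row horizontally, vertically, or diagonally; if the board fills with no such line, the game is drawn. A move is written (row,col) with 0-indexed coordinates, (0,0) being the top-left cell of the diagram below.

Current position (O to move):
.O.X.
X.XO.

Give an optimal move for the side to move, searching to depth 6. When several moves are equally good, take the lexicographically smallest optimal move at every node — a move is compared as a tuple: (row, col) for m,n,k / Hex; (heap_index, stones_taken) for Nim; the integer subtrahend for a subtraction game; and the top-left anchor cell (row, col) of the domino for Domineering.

O's best at [.O.X./X.XO.]: (1,1)

[.O.X./X.XO.] O move#1: (0,0):-1/OO.X./X.XO., (0,2):-1/.OOX./X.XO., (0,4):-1/.O.XO/X.XO., (1,1):+0/.O.X./XOXO.*, (1,4):-1/.O.X./X.XOO
[.O.X./XOXO.] X move#2: (0,0):+0/XO.X./XOXO.*, (0,2):+0/.OXX./XOXO., (0,4):+0/.O.XX/XOXO., (1,4):+0/.O.X./XOXOX
[XO.X./XOXO.] O move#3: (0,2):+0/XOOX./XOXO.*, (0,4):+0/XO.XO/XOXO., (1,4):+0/XO.X./XOXOO
[XOOX./XOXO.] X move#4: (0,4):+0/XOOXX/XOXO.*, (1,4):+0/XOOX./XOXOX
[XOOXX/XOXO.] O move#5: (1,4):+0/XOOXX/XOXOO*
[XOOXX/XOXOO] end (terminal +0, X#6); searched .O.X./X.XO. to 6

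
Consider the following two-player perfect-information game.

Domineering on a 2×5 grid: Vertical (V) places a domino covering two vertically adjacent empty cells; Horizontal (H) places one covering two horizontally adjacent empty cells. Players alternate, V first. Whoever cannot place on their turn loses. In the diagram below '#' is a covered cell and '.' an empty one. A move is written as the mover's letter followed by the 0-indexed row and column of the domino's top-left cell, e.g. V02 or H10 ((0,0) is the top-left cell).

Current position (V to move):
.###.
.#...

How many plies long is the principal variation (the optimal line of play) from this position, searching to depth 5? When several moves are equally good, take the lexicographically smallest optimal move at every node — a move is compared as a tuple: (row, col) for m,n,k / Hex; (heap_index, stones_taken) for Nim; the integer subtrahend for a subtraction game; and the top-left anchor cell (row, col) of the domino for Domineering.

PV length from [.###./.#...]: 3 plies

p1 V@[.###./.#...]: V00[####./##...]-1 V04[.####/.#..#]+1*
p2 H@[.####/.#..#]: H12[.####/.####]-1*
p3 V@[.####/.####]: V00[#####/#####]+1*
p4 H@[#####/#####] terminal -1; root [.###./.#...] d5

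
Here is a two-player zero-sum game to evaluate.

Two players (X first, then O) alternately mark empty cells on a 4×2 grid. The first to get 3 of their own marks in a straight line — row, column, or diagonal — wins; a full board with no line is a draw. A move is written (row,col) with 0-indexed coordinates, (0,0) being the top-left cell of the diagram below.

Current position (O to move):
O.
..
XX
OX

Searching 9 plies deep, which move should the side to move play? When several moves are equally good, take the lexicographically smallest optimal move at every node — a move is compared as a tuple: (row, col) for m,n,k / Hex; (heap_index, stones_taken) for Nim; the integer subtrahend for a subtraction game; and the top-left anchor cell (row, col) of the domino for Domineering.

ply 1, O at O./../XX/OX | (0,1)=-1→OO/../XX/OX; (1,0)=-1→O./O./XX/OX; (1,1)=+0→O./.O/XX/OX*
ply 2, X at O./.O/XX/OX | (0,1)=+0→OX/.O/XX/OX*; (1,0)=+0→O./XO/XX/OX
ply 3, O at OX/.O/XX/OX | (1,0)=+0→OX/OO/XX/OX*
ply 4: OX/OO/XX/OX is terminal +0 (X); from O./../XX/OX depth 9

O's best at [O./../XX/OX]: (1,1)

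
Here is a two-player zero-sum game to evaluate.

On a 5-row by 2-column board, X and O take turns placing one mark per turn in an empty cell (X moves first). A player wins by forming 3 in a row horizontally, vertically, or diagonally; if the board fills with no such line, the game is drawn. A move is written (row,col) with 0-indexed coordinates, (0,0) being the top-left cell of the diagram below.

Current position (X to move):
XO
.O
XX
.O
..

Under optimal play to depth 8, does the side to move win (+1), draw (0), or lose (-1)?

ply 1, X at XO/.O/XX/.O/.. | (1,0)=+1→XO/XO/XX/.O/..*; (3,0)=+1→XO/.O/XX/XO/..; (4,0)=+1→XO/.O/XX/.O/X.; (4,1)=+0→XO/.O/XX/.O/.X
ply 2: XO/XO/XX/.O/.. is terminal -1 (O); from XO/.O/XX/.O/.. depth 8

value(XO/.O/XX/.O/.., X) = +1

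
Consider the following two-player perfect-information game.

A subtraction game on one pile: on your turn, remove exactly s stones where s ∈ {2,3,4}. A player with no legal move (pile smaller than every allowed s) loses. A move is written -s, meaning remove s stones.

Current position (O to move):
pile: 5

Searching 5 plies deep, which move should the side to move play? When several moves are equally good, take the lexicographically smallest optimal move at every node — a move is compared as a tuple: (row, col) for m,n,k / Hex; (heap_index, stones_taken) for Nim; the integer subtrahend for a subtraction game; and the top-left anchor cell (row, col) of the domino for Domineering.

O's best at [5]: -4

[5] O move#1: -2:-1/3, -3:-1/2, -4:+1/1*
[1] end (terminal -1, X#2); searched 5 to 5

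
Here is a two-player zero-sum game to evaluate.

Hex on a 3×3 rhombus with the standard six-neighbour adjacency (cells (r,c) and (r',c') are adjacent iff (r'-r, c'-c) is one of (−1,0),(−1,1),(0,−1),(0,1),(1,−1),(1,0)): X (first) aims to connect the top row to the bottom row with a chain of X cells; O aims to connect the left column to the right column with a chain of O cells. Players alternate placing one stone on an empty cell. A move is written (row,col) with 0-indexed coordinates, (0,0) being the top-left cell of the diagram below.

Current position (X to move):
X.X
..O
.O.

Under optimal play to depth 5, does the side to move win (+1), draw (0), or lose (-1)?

value(X.X/..O/.O., X) = +1

ply 1, X at X.X/..O/.O. | (0,1)=-1→XXX/..O/.O.; (1,0)=-1→X.X/X.O/.O.; (1,1)=-1→X.X/.XO/.O.; (2,0)=+1→X.X/..O/XO.*; (2,2)=-1→X.X/..O/.OX
ply 2, O at X.X/..O/XO. | (0,1)=-1→XOX/..O/XO.*; (1,0)=-1→X.X/O.O/XO.; (1,1)=-1→X.X/.OO/XO.; (2,2)=-1→X.X/..O/XOO
ply 3, X at XOX/..O/XO. | (1,0)=+1→XOX/X.O/XO.*; (1,1)=+1→XOX/.XO/XO.; (2,2)=+1→XOX/..O/XOX
ply 4: XOX/X.O/XO. is terminal -1 (O); from X.X/..O/.O. depth 5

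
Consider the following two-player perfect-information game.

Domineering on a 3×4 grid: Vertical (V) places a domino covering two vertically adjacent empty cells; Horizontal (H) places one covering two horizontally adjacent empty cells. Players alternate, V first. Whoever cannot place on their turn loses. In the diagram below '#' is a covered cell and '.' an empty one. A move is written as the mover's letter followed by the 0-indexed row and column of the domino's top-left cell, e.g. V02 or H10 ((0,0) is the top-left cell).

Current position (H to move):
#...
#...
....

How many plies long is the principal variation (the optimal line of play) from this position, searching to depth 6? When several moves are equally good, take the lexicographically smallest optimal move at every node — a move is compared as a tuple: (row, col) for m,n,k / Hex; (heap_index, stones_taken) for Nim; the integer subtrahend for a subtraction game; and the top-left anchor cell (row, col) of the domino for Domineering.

PV length from [#.../#.../....]: 3 plies

[#.../#.../....] H move#1: H01:-1/###./#.../...., H02:-1/#.##/#.../...., H11:+1/#.../###./....*, H12:+1/#.../#.##/...., H20:-1/#.../#.../##.., H21:-1/#.../#.../.##., H22:-1/#.../#.../..##
[#.../###./....] V move#2: V03:-1/#..#/####/....*, V13:-1/#.../####/...#
[#..#/####/....] H move#3: H01:+1/####/####/....*, H20:+1/#..#/####/##.., H21:+1/#..#/####/.##., H22:+1/#..#/####/..##
[####/####/....] end (terminal -1, V#4); searched #.../#.../.... to 6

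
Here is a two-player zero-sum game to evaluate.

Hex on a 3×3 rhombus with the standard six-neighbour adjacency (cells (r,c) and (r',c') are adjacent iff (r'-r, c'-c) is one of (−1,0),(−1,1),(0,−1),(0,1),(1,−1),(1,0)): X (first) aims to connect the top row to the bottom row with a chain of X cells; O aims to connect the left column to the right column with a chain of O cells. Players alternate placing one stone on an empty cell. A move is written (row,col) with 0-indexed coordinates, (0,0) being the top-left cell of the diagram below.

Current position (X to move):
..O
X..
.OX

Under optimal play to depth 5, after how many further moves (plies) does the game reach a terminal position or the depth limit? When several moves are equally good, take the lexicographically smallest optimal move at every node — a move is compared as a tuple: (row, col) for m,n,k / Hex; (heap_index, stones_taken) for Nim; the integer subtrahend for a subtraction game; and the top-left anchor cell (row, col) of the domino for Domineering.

[..O/X../.OX] X move#1: (0,0):-1/X.O/X../.OX, (0,1):-1/.XO/X../.OX, (1,1):+1/..O/XX./.OX*, (1,2):+1/..O/X.X/.OX, (2,0):+1/..O/X../XOX
[..O/XX./.OX] O move#2: (0,0):-1/O.O/XX./.OX*, (0,1):-1/.OO/XX./.OX, (1,2):-1/..O/XXO/.OX, (2,0):-1/..O/XX./OOX
[O.O/XX./.OX] X move#3: (0,1):+1/OXO/XX./.OX*, (1,2):-1/O.O/XXX/.OX, (2,0):-1/O.O/XX./XOX
[OXO/XX./.OX] O move#4: (1,2):-1/OXO/XXO/.OX*, (2,0):-1/OXO/XX./OOX
[OXO/XXO/.OX] X move#5: (2,0):+1/OXO/XXO/XOX*
[OXO/XXO/XOX] end (terminal -1, O#6); searched ..O/X../.OX to 5

PV length from [..O/X../.OX]: 5 plies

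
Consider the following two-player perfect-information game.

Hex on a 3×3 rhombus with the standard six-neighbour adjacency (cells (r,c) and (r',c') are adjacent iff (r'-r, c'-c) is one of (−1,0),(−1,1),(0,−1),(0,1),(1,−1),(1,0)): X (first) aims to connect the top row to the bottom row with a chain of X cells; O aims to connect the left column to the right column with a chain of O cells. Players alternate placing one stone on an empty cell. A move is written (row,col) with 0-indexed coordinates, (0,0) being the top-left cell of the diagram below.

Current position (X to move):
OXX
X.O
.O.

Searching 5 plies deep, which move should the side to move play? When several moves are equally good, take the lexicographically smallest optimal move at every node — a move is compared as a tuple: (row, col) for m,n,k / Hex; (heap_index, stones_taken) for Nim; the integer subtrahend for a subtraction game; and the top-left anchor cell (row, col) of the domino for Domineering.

p1 X@[OXX/X.O/.O.]: (1,1)[OXX/XXO/.O.]-1 (2,0)[OXX/X.O/XO.]+1* (2,2)[OXX/X.O/.OX]-1
p2 O@[OXX/X.O/XO.] terminal -1; root [OXX/X.O/.O.] d5

X's best at [OXX/X.O/.O.]: (2,0)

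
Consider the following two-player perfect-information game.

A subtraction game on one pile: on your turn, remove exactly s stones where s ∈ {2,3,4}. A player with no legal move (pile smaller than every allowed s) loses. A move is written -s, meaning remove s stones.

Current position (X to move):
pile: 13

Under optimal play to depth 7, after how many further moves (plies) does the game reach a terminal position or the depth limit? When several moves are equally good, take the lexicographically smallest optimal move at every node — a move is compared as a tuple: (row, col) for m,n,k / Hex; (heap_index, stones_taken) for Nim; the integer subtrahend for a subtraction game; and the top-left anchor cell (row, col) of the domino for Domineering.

PV length from [13]: 4 plies

ply 1, X at 13 | -2=-1→11*; -3=-1→10; -4=-1→9
ply 2, O at 11 | -2=-1→9; -3=-1→8; -4=+1→7*
ply 3, X at 7 | -2=-1→5*; -3=-1→4; -4=-1→3
ply 4, O at 5 | -2=-1→3; -3=-1→2; -4=+1→1*
ply 5: 1 is terminal -1 (X); from 13 depth 7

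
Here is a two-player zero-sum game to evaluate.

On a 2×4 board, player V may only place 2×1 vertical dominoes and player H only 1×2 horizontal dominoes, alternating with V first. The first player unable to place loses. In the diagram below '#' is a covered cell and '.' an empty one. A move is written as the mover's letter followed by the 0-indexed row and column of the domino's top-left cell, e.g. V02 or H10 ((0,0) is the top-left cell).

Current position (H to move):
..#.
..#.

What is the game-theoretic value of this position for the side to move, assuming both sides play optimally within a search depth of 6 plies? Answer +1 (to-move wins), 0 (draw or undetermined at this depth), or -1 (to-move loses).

[..#./..#.] H move#1: H00:+1/###./..#.*, H10:+1/..#./###.
[###./..#.] V move#2: V03:-1/####/..##*
[####/..##] H move#3: H10:+1/####/####*
[####/####] end (terminal -1, V#4); searched ..#./..#. to 6

value(..#./..#., H) = +1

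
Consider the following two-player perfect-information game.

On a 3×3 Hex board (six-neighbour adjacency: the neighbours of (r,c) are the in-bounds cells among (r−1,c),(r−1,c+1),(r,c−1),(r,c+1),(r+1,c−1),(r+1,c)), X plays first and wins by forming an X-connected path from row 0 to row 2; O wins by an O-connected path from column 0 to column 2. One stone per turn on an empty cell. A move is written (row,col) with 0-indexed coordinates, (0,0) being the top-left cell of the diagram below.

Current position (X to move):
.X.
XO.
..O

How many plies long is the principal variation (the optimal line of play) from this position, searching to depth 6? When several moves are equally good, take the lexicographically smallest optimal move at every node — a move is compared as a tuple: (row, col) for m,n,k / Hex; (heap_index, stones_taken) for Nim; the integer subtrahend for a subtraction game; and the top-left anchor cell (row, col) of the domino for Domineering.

ply 1, X at .X./XO./..O | (0,0)=-1→XX./XO./..O; (0,2)=-1→.XX/XO./..O; (1,2)=-1→.X./XOX/..O; (2,0)=+1→.X./XO./X.O*; (2,1)=-1→.X./XO./.XO
ply 2: .X./XO./X.O is terminal -1 (O); from .X./XO./..O depth 6

PV length from [.X./XO./..O]: 1 ply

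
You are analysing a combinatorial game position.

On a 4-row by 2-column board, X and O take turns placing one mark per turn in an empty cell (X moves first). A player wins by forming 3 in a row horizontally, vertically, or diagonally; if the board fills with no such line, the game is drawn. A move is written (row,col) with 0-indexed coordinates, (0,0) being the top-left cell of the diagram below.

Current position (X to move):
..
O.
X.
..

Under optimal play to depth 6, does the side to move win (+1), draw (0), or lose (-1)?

p1 X@[../O./X./..]: (0,0)[X./O./X./..]+0* (0,1)[.X/O./X./..]+0 (1,1)[../OX/X./..]+0 (2,1)[../O./XX/..]+0 (3,0)[../O./X./X.]+0 (3,1)[../O./X./.X]+0
p2 O@[X./O./X./..]: (0,1)[XO/O./X./..]+0* (1,1)[X./OO/X./..]+0 (2,1)[X./O./XO/..]+0 (3,0)[X./O./X./O.]+0 (3,1)[X./O./X./.O]+0
p3 X@[XO/O./X./..]: (1,1)[XO/OX/X./..]+0* (2,1)[XO/O./XX/..]+0 (3,0)[XO/O./X./X.]+0 (3,1)[XO/O./X./.X]+0
p4 O@[XO/OX/X./..]: (2,1)[XO/OX/XO/..]+0* (3,0)[XO/OX/X./O.]+0 (3,1)[XO/OX/X./.O]+0
p5 X@[XO/OX/XO/..]: (3,0)[XO/OX/XO/X.]+0* (3,1)[XO/OX/XO/.X]+0
p6 O@[XO/OX/XO/X.]: (3,1)[XO/OX/XO/XO]+0*
p7 X@[XO/OX/XO/XO] terminal +0; root [../O./X./..] d6

value(../O./X./.., X) = 0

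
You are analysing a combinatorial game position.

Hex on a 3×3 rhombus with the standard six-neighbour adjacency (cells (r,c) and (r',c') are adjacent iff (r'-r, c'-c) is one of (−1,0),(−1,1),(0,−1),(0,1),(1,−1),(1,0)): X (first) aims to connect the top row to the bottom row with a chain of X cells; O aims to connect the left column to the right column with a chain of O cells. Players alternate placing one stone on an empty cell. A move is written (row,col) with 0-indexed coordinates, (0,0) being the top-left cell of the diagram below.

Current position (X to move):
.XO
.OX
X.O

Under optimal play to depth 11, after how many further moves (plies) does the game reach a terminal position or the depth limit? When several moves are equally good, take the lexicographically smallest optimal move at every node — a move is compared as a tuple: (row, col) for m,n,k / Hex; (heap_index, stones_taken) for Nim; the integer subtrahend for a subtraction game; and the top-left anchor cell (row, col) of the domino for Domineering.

ply 1, X at .XO/.OX/X.O | (0,0)=-1→XXO/.OX/X.O; (1,0)=+1→.XO/XOX/X.O*; (2,1)=-1→.XO/.OX/XXO
ply 2: .XO/XOX/X.O is terminal -1 (O); from .XO/.OX/X.O depth 11

PV length from [.XO/.OX/X.O]: 1 ply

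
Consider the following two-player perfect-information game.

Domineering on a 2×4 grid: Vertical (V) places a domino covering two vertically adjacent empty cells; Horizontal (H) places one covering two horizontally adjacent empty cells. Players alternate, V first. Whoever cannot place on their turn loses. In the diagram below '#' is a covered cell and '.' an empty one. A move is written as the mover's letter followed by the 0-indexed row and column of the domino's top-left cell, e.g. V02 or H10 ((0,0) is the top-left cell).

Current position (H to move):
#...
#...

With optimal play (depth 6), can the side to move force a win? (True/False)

H winning at [#.../#...]: True

p1 H@[#.../#...]: H01[###./#...]+1* H02[#.##/#...]+1 H11[#.../###.]+1 H12[#.../#.##]+1
p2 V@[###./#...]: V03[####/#..#]-1*
p3 H@[####/#..#]: H11[####/####]+1*
p4 V@[####/####] terminal -1; root [#.../#...] d6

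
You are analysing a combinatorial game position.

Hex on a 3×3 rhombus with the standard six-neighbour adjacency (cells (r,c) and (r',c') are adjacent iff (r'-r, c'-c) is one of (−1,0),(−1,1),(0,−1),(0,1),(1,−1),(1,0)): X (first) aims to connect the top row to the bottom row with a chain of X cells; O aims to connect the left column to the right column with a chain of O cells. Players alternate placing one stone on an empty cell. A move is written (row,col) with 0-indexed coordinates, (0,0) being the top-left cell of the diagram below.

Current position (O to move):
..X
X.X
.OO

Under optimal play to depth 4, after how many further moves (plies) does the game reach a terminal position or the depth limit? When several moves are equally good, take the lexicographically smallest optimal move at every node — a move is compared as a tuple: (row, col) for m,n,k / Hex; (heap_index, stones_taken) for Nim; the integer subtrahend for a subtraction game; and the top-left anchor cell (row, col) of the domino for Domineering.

PV length from [..X/X.X/.OO]: 1 ply

ply 1, O at ..X/X.X/.OO | (0,0)=-1→O.X/X.X/.OO; (0,1)=-1→.OX/X.X/.OO; (1,1)=-1→..X/XOX/.OO; (2,0)=+1→..X/X.X/OOO*
ply 2: ..X/X.X/OOO is terminal -1 (X); from ..X/X.X/.OO depth 4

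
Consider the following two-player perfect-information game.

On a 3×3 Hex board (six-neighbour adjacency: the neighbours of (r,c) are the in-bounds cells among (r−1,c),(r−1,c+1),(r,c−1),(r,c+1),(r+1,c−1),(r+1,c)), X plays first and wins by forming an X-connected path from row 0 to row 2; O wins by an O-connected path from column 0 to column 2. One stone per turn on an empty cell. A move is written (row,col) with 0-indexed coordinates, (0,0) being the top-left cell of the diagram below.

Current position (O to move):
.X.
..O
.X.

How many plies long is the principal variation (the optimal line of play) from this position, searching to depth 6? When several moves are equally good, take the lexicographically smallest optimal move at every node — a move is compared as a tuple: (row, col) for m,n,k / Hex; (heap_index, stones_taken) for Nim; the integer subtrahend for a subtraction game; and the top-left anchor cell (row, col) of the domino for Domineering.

PV length from [.X./..O/.X.]: 5 plies

[.X./..O/.X.] O move#1: (0,0):-1/OX./..O/.X., (0,2):-1/.XO/..O/.X., (1,0):-1/.X./O.O/.X., (1,1):+1/.X./.OO/.X.*, (2,0):-1/.X./..O/OX., (2,2):-1/.X./..O/.XO
[.X./.OO/.X.] X move#2: (0,0):-1/XX./.OO/.X.*, (0,2):-1/.XX/.OO/.X., (1,0):-1/.X./XOO/.X., (2,0):-1/.X./.OO/XX., (2,2):-1/.X./.OO/.XX
[XX./.OO/.X.] O move#3: (0,2):+1/XXO/.OO/.X.*, (1,0):+1/XX./OOO/.X., (2,0):+1/XX./.OO/OX., (2,2):+1/XX./.OO/.XO
[XXO/.OO/.X.] X move#4: (1,0):-1/XXO/XOO/.X.*, (2,0):-1/XXO/.OO/XX., (2,2):-1/XXO/.OO/.XX
[XXO/XOO/.X.] O move#5: (2,0):+1/XXO/XOO/OX.*, (2,2):-1/XXO/XOO/.XO
[XXO/XOO/OX.] end (terminal -1, X#6); searched .X./..O/.X. to 6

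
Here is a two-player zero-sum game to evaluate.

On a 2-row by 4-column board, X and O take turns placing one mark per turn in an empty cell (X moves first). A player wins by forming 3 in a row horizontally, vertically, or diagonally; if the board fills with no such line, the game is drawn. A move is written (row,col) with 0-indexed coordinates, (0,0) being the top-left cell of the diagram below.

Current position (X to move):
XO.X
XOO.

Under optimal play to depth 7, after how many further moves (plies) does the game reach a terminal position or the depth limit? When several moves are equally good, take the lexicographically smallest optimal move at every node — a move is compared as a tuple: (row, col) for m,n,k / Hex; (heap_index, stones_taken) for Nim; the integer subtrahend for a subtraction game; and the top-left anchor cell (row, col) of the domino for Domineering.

p1 X@[XO.X/XOO.]: (0,2)[XOXX/XOO.]-1 (1,3)[XO.X/XOOX]+0*
p2 O@[XO.X/XOOX]: (0,2)[XOOX/XOOX]+0*
p3 X@[XOOX/XOOX] terminal +0; root [XO.X/XOO.] d7

PV length from [XO.X/XOO.]: 2 plies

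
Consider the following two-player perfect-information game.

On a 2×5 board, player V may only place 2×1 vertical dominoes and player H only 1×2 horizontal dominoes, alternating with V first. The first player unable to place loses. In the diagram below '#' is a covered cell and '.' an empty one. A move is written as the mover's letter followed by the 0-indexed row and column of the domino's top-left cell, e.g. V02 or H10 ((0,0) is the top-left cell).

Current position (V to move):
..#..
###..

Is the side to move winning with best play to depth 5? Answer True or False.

V winning at [..#../###..]: True

ply 1, V at ..#../###.. | V03=+1→..##./####.*; V04=+1→..#.#/###.#
ply 2, H at ..##./####. | H00=-1→####./####.*
ply 3, V at ####./####. | V04=+1→#####/#####*
ply 4: #####/##### is terminal -1 (H); from ..#../###.. depth 5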